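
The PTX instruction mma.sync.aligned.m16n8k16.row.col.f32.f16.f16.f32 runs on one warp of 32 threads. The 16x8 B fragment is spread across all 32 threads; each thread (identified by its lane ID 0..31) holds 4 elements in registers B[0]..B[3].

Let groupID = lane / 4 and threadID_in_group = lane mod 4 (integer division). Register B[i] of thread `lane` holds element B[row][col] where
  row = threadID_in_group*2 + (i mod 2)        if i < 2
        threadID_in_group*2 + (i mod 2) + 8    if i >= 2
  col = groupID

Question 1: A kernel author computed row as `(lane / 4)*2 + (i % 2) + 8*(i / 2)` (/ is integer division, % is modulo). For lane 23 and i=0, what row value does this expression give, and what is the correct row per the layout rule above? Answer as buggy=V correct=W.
`(lane / 4)*2 + (i % 2) + 8*(i / 2)`[23,0]→10
23: G=5,T=3
[0] (3*2+0+0,5) = (6,5)
row: 10 vs 6

buggy=10 correct=6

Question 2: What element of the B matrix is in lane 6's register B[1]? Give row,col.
lane 6⇒6/4=1, 6 mod 4=2
i=1  r:2·2+1+0⇒5  c:1

5,1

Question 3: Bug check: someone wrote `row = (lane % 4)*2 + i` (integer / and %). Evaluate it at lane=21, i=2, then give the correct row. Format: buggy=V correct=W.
buggy=4 correct=10

`(lane % 4)*2 + i`[21,2]=>4
lane 21=>21/4=5, 21 mod 4=1
i=2  r:2·1+0+8=>10  c:5
row: 4 vs 10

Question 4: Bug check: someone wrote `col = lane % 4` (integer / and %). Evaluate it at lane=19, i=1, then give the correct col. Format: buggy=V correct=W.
buggy=3 correct=4

`lane % 4`[19,1]->3
19: g=4,t=3
[1] (3*2+1+0,4) = (7,4)
col: 3 vs 4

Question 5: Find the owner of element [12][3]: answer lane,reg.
c=3->g=3  r=12->rb=1,t=2,b0=0
L=3*4+2=14  i=1*2+0=2

14,2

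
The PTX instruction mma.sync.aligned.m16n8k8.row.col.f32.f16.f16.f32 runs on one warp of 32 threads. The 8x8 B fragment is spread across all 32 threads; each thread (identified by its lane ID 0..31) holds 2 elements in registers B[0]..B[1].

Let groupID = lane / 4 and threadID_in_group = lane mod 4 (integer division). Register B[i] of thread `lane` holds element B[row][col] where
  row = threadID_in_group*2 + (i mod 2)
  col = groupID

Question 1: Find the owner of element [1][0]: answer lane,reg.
0,1

c: 0->gid=0  r: 1->tid=0,i&1=1
L=0*4+0=0  i=1=1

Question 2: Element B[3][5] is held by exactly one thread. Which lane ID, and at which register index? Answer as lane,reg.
c:5=>grp=5  r:3=>tig=1,lo=1
L=5*4+1=21  i=1=1

21,1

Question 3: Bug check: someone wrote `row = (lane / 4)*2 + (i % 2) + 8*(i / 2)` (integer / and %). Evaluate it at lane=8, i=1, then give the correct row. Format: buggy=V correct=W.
buggy=5 correct=1

`(lane / 4)*2 + (i % 2) + 8*(i / 2)`[8,1]->5
8: gid=2,tid=0
[1] (0*2+1,2) = (1,2)
row: 5 vs 1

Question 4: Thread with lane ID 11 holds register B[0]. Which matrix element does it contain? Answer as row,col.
L=11->gid=11>>2=2, tid=11&3=3
[0]->row 3·2+0=6  col gid=2

6,2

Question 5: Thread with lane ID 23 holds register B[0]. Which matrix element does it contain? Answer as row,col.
lane 23: G=5 (23/4), T=3 (23%4)
i=0: r=3*2+0=6, c=G=5

6,5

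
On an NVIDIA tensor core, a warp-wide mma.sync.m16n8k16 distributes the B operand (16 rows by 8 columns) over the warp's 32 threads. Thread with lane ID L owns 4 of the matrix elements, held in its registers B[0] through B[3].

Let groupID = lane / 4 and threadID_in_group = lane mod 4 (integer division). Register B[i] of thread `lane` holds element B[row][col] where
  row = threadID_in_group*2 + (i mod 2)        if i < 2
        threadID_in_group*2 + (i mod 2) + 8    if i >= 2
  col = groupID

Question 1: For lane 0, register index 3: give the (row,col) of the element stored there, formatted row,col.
lane 0=>0/4=0, 0 mod 4=0
i=3  r:2·0+1+8=>9  c:0

9,0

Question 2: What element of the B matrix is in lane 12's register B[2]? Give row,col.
8,3

L=12->gid=12>>2=3, tid=12&3=0
[2]->row 0·2+0+8=8  col gid=3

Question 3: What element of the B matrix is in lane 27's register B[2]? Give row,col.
27: gid=6,tid=3
[2] (3*2+0+8,6) = (14,6)

14,6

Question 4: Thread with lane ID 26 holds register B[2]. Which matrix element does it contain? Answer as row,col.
12,6

L=26->gid=26>>2=6, tid=26&3=2
[2]->row 2·2+0+8=12  col gid=6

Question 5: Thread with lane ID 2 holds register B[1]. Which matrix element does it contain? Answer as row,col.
lane 2=>2/4=0, 2 mod 4=2
i=1  r:2·2+1+0=>5  c:0

5,0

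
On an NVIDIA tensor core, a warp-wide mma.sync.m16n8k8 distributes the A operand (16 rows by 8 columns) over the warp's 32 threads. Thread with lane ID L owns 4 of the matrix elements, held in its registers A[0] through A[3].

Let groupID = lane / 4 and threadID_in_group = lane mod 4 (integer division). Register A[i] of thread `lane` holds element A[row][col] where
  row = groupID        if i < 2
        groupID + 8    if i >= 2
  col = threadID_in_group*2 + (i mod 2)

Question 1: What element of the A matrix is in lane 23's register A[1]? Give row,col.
5,7

lane 23→23/4=5, 23 mod 4=3
i=1  r:5+0→5  c:2·3+1→7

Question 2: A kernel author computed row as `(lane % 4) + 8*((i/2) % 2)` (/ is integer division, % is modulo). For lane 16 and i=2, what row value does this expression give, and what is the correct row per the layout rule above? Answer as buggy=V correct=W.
`(lane % 4) + 8*((i/2) % 2)`[16,2]->8
L=16->gid=16>>2=4, tid=16&3=0
[2]->row 4+8=12  col 0·2+0=0
row: 8 vs 12

buggy=8 correct=12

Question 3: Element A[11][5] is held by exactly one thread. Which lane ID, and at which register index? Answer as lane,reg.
r: 11->gid=3,r8=1  c: 5->tid=2,i&1=1
L=3*4+2=14  i=1*2+1=3

14,3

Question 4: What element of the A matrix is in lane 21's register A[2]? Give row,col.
lane 21: grp=5 (21/4), tig=1 (21%4)
i=2: r=5+8=13, c=1*2+0=2

13,2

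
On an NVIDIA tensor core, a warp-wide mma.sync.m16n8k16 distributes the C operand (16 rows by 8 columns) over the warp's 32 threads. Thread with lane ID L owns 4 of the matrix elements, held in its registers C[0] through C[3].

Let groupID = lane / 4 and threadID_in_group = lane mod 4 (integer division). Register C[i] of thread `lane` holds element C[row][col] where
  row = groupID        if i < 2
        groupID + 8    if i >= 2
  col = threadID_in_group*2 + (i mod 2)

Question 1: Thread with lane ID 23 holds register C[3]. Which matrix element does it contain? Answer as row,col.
lane 23→23/4=5, 23 mod 4=3
i=3  r:5+8→13  c:2·3+1→7

13,7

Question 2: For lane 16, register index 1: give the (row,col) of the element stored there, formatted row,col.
4,1

L=16->gid=16>>2=4, tid=16&3=0
[1]->row 4+0=4  col 0·2+1=1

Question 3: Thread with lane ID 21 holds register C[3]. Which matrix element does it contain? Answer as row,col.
13,3

L=21->gid=21>>2=5, tid=21&3=1
[3]->row 5+8=13  col 1·2+1=3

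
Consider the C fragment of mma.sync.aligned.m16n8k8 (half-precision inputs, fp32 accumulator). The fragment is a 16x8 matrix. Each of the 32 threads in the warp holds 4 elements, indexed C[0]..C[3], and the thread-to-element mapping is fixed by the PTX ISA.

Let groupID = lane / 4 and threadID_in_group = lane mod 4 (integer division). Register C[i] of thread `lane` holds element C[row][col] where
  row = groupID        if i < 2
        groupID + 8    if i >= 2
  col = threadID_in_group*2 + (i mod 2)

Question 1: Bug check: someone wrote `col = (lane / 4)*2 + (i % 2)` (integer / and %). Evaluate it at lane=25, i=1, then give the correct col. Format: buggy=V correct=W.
buggy=13 correct=3

`(lane / 4)*2 + (i % 2)`[25,1]=>13
25: grp=6,tig=1
[1] (6+0,1*2+1) = (6,3)
col: 13 vs 3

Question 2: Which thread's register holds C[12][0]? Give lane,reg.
r: 12->gid=4,r8=1  c: 0->tid=0,i&1=0
L=4*4+0=16  i=1*2+0=2

16,2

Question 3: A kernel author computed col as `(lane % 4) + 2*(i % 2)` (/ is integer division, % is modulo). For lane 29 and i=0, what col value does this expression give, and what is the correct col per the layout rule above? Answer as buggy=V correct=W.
buggy=1 correct=2

`(lane % 4) + 2*(i % 2)`[29,0]=>1
L=29=>grp=29>>2=7, tig=29&3=1
[0]=>row 7+0=7  col 1·2+0=2
col: 1 vs 2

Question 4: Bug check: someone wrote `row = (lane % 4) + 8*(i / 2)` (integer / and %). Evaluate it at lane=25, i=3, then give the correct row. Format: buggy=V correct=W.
buggy=9 correct=14

`(lane % 4) + 8*(i / 2)`[25,3]⇒9
L=25⇒gr=25>>2=6, th=25&3=1
[3]⇒row 6+8=14  col 1·2+1=3
row: 9 vs 14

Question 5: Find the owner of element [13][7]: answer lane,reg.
23,3

r: 13->gid=5,r8=1  c: 7->tid=3,i&1=1
L=5*4+3=23  i=1*2+1=3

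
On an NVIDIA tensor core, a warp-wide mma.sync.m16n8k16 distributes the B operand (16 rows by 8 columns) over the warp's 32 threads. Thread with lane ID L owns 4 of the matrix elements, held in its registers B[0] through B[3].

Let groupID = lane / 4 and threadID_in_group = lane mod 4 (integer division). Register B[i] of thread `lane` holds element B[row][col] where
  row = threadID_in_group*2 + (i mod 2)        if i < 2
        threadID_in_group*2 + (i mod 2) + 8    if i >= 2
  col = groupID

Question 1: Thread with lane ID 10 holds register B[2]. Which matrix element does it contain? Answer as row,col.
L=10->g=10>>2=2, t=10&3=2
[2]->row 2·2+0+8=12  col g=2

12,2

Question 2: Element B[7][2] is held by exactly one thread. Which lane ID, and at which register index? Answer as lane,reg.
11,1

c=2→G=2  r=7→rhi=0,T=3,p=1
L=2*4+3=11  i=0*2+1=1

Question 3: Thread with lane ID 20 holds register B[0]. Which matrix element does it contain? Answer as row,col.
lane 20: grp=5 (20/4), tig=0 (20%4)
i=0: r=0*2+0+0=0, c=grp=5

0,5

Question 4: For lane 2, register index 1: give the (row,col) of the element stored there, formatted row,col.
5,0

lane 2: gid=0 (2/4), tid=2 (2%4)
i=1: r=2*2+1+0=5, c=gid=0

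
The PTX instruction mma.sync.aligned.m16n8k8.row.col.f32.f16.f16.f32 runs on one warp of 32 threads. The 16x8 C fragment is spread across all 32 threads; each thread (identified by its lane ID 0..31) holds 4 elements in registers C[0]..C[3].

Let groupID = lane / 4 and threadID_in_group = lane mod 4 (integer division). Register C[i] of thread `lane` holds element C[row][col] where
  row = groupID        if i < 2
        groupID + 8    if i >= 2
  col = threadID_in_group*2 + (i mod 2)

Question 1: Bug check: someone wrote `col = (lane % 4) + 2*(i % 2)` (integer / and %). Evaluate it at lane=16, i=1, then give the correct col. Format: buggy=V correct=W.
`(lane % 4) + 2*(i % 2)`[16,1]->2
lane 16: gid=4 (16/4), tid=0 (16%4)
i=1: r=4+0=4, c=0*2+1=1
col: 2 vs 1

buggy=2 correct=1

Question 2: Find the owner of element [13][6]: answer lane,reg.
r: 13->gid=5,r8=1  c: 6->tid=3,i&1=0
L=5*4+3=23  i=1*2+0=2

23,2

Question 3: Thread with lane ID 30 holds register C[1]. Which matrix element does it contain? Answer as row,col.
L=30⇒gr=30>>2=7, th=30&3=2
[1]⇒row 7+0=7  col 2·2+1=5

7,5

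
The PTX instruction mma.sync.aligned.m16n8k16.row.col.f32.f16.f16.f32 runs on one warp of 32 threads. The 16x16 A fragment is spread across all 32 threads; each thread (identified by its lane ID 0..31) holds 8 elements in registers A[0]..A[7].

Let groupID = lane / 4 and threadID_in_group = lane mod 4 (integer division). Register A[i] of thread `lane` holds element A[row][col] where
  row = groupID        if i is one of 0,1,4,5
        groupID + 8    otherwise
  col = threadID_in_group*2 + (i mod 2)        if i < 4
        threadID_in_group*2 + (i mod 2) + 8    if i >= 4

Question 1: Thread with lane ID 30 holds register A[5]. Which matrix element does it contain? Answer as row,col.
7,13

L=30=>grp=30>>2=7, tig=30&3=2
[5]=>row 7+0=7  col 2·2+1+8=13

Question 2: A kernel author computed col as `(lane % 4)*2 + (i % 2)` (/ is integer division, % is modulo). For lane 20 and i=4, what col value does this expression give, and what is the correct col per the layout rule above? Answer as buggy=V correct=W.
buggy=0 correct=8

`(lane % 4)*2 + (i % 2)`[20,4]=>0
lane 20=>20/4=5, 20 mod 4=0
i=4  r:5+0=>5  c:2·0+0+8=>8
col: 0 vs 8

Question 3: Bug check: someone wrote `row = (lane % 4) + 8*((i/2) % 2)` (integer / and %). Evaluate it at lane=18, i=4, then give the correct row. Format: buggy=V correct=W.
`(lane % 4) + 8*((i/2) % 2)`[18,4]->2
18: gid=4,tid=2
[4] (4+0,2*2+0+8) = (4,12)
row: 2 vs 4

buggy=2 correct=4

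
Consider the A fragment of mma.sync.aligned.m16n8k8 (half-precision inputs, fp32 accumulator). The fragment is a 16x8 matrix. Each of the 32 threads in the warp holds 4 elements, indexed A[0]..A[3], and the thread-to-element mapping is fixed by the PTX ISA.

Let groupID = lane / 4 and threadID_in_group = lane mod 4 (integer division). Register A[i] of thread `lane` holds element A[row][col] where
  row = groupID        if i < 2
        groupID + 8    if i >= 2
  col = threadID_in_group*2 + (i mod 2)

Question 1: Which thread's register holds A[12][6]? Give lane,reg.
r=12->g=4,rb=1  c=6->t=3,b0=0
L=4*4+3=19  i=1*2+0=2

19,2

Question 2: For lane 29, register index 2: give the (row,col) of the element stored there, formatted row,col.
15,2

L=29->gid=29>>2=7, tid=29&3=1
[2]->row 7+8=15  col 1·2+0=2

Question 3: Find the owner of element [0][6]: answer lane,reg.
3,0

r:0=>grp=0,rB=0  c:6=>tig=3,lo=0
L=0*4+3=3  i=0*2+0=0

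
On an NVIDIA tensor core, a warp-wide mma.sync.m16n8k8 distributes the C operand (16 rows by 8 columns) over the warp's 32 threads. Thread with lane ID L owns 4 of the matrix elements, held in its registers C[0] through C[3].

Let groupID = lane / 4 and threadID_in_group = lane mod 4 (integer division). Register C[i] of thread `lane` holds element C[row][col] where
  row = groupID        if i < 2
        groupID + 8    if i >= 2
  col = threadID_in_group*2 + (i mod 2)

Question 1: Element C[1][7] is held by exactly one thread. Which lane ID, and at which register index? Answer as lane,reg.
7,1

r: 1->gid=1,r8=0  c: 7->tid=3,i&1=1
L=1*4+3=7  i=0*2+1=1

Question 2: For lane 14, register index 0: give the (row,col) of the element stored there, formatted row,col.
3,4

14: grp=3,tig=2
[0] (3+0,2*2+0) = (3,4)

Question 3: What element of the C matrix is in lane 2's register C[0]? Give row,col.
lane 2=>2/4=0, 2 mod 4=2
i=0  r:0+0=>0  c:2·2+0=>4

0,4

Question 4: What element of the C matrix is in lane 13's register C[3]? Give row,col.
11,3

L=13->g=13>>2=3, t=13&3=1
[3]->row 3+8=11  col 1·2+1=3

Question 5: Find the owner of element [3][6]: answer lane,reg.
15,0

r=3⇒gr=3,Rb=0  c=6⇒th=3,odd=0
L=3*4+3=15  i=0*2+0=0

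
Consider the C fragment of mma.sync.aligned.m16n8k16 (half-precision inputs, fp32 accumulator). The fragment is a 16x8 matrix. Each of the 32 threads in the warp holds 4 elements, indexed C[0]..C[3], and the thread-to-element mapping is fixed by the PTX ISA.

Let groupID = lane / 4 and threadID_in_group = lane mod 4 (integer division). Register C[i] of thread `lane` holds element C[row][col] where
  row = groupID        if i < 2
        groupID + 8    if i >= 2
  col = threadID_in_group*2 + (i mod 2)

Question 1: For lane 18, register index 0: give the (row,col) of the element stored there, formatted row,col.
lane 18: g=4 (18/4), t=2 (18%4)
i=0: r=4+0=4, c=2*2+0=4

4,4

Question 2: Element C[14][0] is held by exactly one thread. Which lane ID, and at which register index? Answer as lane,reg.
24,2

r=14->g=6,rb=1  c=0->t=0,b0=0
L=6*4+0=24  i=1*2+0=2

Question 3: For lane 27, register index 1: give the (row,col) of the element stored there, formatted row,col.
6,7

L=27->g=27>>2=6, t=27&3=3
[1]->row 6+0=6  col 3·2+1=7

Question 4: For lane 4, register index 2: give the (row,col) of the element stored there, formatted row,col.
lane 4: gr=1 (4/4), th=0 (4%4)
i=2: r=1+8=9, c=0*2+0=0

9,0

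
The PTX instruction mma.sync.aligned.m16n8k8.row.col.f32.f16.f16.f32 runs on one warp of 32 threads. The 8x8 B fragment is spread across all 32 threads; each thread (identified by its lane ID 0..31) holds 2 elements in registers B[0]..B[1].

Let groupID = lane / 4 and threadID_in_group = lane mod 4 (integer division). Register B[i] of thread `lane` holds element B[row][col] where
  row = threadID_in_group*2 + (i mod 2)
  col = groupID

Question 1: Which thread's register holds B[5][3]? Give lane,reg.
14,1

c:3=>grp=3  r:5=>tig=2,lo=1
L=3*4+2=14  i=1=1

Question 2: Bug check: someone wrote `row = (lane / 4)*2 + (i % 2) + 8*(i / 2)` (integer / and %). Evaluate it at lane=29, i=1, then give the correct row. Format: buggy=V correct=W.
buggy=15 correct=3

`(lane / 4)*2 + (i % 2) + 8*(i / 2)`[29,1]=>15
lane 29=>29/4=7, 29 mod 4=1
i=1  r:2·1+1=>3  c:7
row: 15 vs 3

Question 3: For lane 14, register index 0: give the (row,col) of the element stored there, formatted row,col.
lane 14->14/4=3, 14 mod 4=2
i=0  r:2·2+0->4  c:3

4,3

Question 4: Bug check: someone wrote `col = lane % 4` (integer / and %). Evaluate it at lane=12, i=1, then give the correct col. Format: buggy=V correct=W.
`lane % 4`[12,1]→0
lane 12: G=3 (12/4), T=0 (12%4)
i=1: r=0*2+1=1, c=G=3
col: 0 vs 3

buggy=0 correct=3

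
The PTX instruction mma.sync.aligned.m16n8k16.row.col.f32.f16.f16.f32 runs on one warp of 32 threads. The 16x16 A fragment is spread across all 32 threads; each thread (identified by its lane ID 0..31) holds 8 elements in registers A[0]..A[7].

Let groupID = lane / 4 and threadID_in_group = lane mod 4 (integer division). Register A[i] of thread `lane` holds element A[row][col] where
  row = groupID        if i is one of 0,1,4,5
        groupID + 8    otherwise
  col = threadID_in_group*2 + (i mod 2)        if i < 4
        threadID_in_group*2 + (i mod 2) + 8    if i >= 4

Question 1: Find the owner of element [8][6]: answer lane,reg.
r=8->g=0,rb=1  c=6->cb=0,t=3,b0=0
L=0*4+3=3  i=0*4+1*2+0=2

3,2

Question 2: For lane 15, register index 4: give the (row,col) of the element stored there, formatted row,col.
lane 15: gr=3 (15/4), th=3 (15%4)
i=4: r=3+0=3, c=3*2+0+8=14

3,14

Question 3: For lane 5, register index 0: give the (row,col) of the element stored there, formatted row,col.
1,2

5: grp=1,tig=1
[0] (1+0,1*2+0+0) = (1,2)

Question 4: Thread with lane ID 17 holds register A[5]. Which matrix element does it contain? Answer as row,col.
L=17->gid=17>>2=4, tid=17&3=1
[5]->row 4+0=4  col 1·2+1+8=11

4,11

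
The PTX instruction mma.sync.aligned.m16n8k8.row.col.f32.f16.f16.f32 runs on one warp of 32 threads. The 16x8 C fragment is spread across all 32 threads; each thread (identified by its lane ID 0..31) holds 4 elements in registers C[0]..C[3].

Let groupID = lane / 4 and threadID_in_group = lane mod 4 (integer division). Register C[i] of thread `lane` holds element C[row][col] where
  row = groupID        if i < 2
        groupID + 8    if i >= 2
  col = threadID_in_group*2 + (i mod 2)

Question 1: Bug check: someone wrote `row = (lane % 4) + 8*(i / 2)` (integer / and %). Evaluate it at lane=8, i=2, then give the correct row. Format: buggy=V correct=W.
`(lane % 4) + 8*(i / 2)`[8,2]=>8
lane 8: grp=2 (8/4), tig=0 (8%4)
i=2: r=2+8=10, c=0*2+0=0
row: 8 vs 10

buggy=8 correct=10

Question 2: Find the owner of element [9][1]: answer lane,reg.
4,3

r:9=>grp=1,rB=1  c:1=>tig=0,lo=1
L=1*4+0=4  i=1*2+1=3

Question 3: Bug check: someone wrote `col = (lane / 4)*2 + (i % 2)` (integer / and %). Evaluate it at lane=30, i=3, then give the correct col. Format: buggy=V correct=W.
`(lane / 4)*2 + (i % 2)`[30,3]->15
L=30->gid=30>>2=7, tid=30&3=2
[3]->row 7+8=15  col 2·2+1=5
col: 15 vs 5

buggy=15 correct=5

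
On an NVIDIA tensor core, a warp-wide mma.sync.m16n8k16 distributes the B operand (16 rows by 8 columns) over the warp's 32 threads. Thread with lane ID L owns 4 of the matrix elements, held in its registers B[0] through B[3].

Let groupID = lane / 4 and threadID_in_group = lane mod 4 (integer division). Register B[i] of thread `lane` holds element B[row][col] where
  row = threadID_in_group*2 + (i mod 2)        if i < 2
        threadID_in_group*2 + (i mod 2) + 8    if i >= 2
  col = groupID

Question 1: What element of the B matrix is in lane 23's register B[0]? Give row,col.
6,5

lane 23→23/4=5, 23 mod 4=3
i=0  r:2·3+0+0→6  c:5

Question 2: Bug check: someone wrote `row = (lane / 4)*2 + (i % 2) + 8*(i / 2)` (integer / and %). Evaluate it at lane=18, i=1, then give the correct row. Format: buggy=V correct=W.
`(lane / 4)*2 + (i % 2) + 8*(i / 2)`[18,1]->9
lane 18: gid=4 (18/4), tid=2 (18%4)
i=1: r=2*2+1+0=5, c=gid=4
row: 9 vs 5

buggy=9 correct=5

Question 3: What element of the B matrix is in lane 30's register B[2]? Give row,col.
12,7

L=30->g=30>>2=7, t=30&3=2
[2]->row 2·2+0+8=12  col g=7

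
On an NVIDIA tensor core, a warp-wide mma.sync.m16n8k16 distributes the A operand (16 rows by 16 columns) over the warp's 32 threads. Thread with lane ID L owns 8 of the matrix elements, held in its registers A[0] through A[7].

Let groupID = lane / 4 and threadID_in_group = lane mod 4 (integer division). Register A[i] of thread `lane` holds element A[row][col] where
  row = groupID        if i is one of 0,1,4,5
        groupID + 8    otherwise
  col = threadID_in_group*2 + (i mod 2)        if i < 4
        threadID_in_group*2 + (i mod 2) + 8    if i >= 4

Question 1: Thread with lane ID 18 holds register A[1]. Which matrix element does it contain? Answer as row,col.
L=18->g=18>>2=4, t=18&3=2
[1]->row 4+0=4  col 2·2+1+0=5

4,5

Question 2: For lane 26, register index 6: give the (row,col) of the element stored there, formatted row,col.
lane 26->26/4=6, 26 mod 4=2
i=6  r:6+8->14  c:2·2+0+8->12

14,12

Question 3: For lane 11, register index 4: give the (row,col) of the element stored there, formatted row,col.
2,14

11: G=2,T=3
[4] (2+0,3*2+0+8) = (2,14)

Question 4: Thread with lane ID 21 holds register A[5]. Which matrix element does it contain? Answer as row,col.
21: grp=5,tig=1
[5] (5+0,1*2+1+8) = (5,11)

5,11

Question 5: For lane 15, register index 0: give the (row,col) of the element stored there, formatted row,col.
3,6

lane 15: gr=3 (15/4), th=3 (15%4)
i=0: r=3+0=3, c=3*2+0+0=6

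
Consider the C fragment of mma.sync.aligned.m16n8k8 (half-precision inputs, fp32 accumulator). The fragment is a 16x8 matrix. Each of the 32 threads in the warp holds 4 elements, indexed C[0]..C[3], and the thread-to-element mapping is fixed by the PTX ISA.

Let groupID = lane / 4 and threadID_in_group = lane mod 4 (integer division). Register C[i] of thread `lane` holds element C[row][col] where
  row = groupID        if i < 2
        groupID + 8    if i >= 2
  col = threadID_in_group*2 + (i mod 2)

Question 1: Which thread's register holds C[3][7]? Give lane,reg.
15,1

r:3=>grp=3,rB=0  c:7=>tig=3,lo=1
L=3*4+3=15  i=0*2+1=1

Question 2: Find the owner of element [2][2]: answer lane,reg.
9,0

r:2=>grp=2,rB=0  c:2=>tig=1,lo=0
L=2*4+1=9  i=0*2+0=0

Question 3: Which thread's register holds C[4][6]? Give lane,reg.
19,0

r=4⇒gr=4,Rb=0  c=6⇒th=3,odd=0
L=4*4+3=19  i=0*2+0=0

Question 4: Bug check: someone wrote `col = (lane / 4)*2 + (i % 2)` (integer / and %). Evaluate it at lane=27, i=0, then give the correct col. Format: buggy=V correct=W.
`(lane / 4)*2 + (i % 2)`[27,0]->12
L=27->g=27>>2=6, t=27&3=3
[0]->row 6+0=6  col 3·2+0=6
col: 12 vs 6

buggy=12 correct=6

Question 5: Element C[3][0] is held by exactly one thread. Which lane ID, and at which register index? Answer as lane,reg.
r=3⇒gr=3,Rb=0  c=0⇒th=0,odd=0
L=3*4+0=12  i=0*2+0=0

12,0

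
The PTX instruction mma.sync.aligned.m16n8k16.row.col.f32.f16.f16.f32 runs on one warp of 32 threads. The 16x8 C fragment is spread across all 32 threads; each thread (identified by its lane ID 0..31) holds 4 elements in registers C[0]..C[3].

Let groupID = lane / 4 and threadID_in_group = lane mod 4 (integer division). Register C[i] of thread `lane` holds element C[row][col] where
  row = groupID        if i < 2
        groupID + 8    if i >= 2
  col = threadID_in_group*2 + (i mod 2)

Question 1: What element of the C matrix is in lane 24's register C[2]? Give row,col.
14,0

24: gr=6,th=0
[2] (6+8,0*2+0) = (14,0)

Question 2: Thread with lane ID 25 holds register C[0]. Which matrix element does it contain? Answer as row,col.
L=25->gid=25>>2=6, tid=25&3=1
[0]->row 6+0=6  col 1·2+0=2

6,2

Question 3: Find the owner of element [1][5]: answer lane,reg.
r=1->g=1,rb=0  c=5->t=2,b0=1
L=1*4+2=6  i=0*2+1=1

6,1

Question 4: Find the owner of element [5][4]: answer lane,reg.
22,0

r:5=>grp=5,rB=0  c:4=>tig=2,lo=0
L=5*4+2=22  i=0*2+0=0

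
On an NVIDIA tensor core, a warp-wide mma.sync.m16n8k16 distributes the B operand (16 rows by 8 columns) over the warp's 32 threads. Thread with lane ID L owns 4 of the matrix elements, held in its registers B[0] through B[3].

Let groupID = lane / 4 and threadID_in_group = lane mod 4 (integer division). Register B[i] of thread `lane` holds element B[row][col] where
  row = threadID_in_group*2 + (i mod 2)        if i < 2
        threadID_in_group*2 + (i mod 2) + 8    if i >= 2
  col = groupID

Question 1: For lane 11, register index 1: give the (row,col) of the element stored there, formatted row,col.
7,2

L=11→G=11>>2=2, T=11&3=3
[1]→row 3·2+1+0=7  col G=2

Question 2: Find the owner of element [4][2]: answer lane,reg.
10,0

c=2→G=2  r=4→rhi=0,T=2,p=0
L=2*4+2=10  i=0*2+0=0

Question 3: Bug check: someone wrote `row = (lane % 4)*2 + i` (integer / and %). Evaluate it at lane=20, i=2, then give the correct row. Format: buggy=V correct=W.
buggy=2 correct=8

`(lane % 4)*2 + i`[20,2]=>2
20: grp=5,tig=0
[2] (0*2+0+8,5) = (8,5)
row: 2 vs 8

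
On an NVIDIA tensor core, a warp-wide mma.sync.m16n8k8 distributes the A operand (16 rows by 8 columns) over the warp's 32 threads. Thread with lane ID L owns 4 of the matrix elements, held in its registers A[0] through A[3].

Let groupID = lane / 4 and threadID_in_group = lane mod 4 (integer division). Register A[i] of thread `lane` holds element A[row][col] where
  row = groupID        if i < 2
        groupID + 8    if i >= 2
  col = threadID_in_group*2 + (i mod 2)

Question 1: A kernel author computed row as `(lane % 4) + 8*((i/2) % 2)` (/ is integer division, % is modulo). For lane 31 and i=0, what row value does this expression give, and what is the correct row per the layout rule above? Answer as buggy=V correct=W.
`(lane % 4) + 8*((i/2) % 2)`[31,0]->3
31: g=7,t=3
[0] (7+0,3*2+0) = (7,6)
row: 3 vs 7

buggy=3 correct=7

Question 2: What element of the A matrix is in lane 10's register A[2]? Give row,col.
10: gid=2,tid=2
[2] (2+8,2*2+0) = (10,4)

10,4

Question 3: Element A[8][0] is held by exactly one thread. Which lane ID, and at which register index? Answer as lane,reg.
0,2

r: 8->gid=0,r8=1  c: 0->tid=0,i&1=0
L=0*4+0=0  i=1*2+0=2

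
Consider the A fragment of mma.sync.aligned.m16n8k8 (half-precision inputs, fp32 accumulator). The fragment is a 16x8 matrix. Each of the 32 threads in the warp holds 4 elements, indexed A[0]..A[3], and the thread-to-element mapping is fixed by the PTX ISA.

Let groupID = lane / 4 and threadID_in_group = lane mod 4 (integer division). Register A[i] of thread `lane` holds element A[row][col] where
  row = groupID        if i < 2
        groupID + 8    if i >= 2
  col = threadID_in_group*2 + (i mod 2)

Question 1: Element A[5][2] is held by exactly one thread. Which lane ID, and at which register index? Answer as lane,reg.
r=5→G=5,rhi=0  c=2→T=1,p=0
L=5*4+1=21  i=0*2+0=0

21,0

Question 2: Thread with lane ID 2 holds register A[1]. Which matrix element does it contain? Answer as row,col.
0,5

lane 2: gid=0 (2/4), tid=2 (2%4)
i=1: r=0+0=0, c=2*2+1=5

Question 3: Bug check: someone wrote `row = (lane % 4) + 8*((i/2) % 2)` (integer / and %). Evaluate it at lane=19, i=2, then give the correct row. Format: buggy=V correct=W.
buggy=11 correct=12

`(lane % 4) + 8*((i/2) % 2)`[19,2]→11
L=19→G=19>>2=4, T=19&3=3
[2]→row 4+8=12  col 3·2+0=6
row: 11 vs 12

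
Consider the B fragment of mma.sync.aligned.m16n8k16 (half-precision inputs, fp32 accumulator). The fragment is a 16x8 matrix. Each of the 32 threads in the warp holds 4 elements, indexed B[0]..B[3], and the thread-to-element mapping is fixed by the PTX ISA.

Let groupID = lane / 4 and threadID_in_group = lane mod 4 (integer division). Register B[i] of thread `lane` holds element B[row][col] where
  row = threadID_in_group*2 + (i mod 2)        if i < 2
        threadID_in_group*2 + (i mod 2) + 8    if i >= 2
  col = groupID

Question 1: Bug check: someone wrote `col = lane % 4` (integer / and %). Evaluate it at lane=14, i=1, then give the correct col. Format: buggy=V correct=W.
buggy=2 correct=3

`lane % 4`[14,1]→2
14: G=3,T=2
[1] (2*2+1+0,3) = (5,3)
col: 2 vs 3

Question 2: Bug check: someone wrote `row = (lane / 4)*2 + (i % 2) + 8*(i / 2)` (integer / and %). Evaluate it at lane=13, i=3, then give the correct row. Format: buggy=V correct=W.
buggy=15 correct=11

`(lane / 4)*2 + (i % 2) + 8*(i / 2)`[13,3]->15
L=13->g=13>>2=3, t=13&3=1
[3]->row 1·2+1+8=11  col g=3
row: 15 vs 11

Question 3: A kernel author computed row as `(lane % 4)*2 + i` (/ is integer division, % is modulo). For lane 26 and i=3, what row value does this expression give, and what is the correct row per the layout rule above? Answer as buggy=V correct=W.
`(lane % 4)*2 + i`[26,3]→7
lane 26: G=6 (26/4), T=2 (26%4)
i=3: r=2*2+1+8=13, c=G=6
row: 7 vs 13

buggy=7 correct=13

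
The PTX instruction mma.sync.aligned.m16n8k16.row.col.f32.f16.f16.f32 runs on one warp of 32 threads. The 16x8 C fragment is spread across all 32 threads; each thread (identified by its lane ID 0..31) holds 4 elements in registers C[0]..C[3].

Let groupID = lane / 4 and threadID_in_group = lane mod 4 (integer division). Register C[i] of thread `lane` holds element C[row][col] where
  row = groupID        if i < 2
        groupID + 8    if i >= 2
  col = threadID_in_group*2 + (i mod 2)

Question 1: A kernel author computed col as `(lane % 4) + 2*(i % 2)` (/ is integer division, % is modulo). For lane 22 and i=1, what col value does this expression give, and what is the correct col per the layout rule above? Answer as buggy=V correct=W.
`(lane % 4) + 2*(i % 2)`[22,1]→4
lane 22: G=5 (22/4), T=2 (22%4)
i=1: r=5+0=5, c=2*2+1=5
col: 4 vs 5

buggy=4 correct=5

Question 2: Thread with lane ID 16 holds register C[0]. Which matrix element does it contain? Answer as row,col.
lane 16⇒16/4=4, 16 mod 4=0
i=0  r:4+0⇒4  c:2·0+0⇒0

4,0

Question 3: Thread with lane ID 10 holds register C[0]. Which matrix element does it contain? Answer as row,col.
2,4

10: g=2,t=2
[0] (2+0,2*2+0) = (2,4)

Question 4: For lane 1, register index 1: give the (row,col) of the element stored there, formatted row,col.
0,3

L=1->gid=1>>2=0, tid=1&3=1
[1]->row 0+0=0  col 1·2+1=3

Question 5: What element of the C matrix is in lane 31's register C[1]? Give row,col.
7,7

L=31→G=31>>2=7, T=31&3=3
[1]→row 7+0=7  col 3·2+1=7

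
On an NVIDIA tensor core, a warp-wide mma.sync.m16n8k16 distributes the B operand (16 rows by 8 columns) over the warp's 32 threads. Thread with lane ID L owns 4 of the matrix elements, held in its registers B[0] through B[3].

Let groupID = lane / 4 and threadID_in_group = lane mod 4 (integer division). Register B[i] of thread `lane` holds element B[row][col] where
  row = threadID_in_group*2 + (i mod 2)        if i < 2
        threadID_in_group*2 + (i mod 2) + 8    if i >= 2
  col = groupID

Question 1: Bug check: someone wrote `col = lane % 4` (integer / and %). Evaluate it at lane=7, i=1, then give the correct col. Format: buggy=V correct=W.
`lane % 4`[7,1]⇒3
lane 7⇒7/4=1, 7 mod 4=3
i=1  r:2·3+1+0⇒7  c:1
col: 3 vs 1

buggy=3 correct=1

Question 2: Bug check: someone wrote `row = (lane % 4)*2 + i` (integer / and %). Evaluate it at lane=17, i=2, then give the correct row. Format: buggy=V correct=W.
buggy=4 correct=10

`(lane % 4)*2 + i`[17,2]→4
17: G=4,T=1
[2] (1*2+0+8,4) = (10,4)
row: 4 vs 10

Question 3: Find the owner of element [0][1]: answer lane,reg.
4,0

c=1⇒gr=1  r=0⇒Rb=0,th=0,odd=0
L=1*4+0=4  i=0*2+0=0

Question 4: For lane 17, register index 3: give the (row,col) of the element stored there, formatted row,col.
lane 17: G=4 (17/4), T=1 (17%4)
i=3: r=1*2+1+8=11, c=G=4

11,4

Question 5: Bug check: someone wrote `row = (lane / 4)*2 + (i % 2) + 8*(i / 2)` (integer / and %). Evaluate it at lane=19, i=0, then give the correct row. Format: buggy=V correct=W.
buggy=8 correct=6

`(lane / 4)*2 + (i % 2) + 8*(i / 2)`[19,0]⇒8
L=19⇒gr=19>>2=4, th=19&3=3
[0]⇒row 3·2+0+0=6  col gr=4
row: 8 vs 6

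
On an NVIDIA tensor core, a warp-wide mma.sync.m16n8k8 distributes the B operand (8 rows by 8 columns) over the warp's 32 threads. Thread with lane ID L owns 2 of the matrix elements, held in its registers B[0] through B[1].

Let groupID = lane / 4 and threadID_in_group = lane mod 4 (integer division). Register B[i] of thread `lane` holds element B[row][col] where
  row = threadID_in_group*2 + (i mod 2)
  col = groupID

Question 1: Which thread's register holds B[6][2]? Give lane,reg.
11,0

c=2->g=2  r=6->t=3,b0=0
L=2*4+3=11  i=0=0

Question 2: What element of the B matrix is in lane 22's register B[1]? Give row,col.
22: grp=5,tig=2
[1] (2*2+1,5) = (5,5)

5,5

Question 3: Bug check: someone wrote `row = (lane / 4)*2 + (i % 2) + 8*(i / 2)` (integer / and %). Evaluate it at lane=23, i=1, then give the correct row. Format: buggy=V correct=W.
`(lane / 4)*2 + (i % 2) + 8*(i / 2)`[23,1]→11
lane 23: G=5 (23/4), T=3 (23%4)
i=1: r=3*2+1=7, c=G=5
row: 11 vs 7

buggy=11 correct=7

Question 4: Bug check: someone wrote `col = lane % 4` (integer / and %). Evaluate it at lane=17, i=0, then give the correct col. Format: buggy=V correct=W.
buggy=1 correct=4

`lane % 4`[17,0]→1
lane 17→17/4=4, 17 mod 4=1
i=0  r:2·1+0→2  c:4
col: 1 vs 4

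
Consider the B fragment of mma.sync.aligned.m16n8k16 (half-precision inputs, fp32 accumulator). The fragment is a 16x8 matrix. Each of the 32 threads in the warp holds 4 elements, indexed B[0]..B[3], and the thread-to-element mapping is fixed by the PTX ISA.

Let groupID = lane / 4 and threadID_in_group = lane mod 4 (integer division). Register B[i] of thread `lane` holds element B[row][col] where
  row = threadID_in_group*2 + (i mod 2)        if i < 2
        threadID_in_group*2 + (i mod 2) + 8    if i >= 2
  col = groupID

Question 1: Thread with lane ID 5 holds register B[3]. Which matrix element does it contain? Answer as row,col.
11,1

L=5->gid=5>>2=1, tid=5&3=1
[3]->row 1·2+1+8=11  col gid=1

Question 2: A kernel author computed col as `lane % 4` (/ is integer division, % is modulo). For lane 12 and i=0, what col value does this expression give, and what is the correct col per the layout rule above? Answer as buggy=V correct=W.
buggy=0 correct=3

`lane % 4`[12,0]=>0
lane 12: grp=3 (12/4), tig=0 (12%4)
i=0: r=0*2+0+0=0, c=grp=3
col: 0 vs 3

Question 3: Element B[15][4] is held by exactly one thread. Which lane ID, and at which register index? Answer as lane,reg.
c=4→G=4  r=15→rhi=1,T=3,p=1
L=4*4+3=19  i=1*2+1=3

19,3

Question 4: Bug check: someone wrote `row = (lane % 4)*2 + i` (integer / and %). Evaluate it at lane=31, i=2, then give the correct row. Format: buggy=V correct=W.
`(lane % 4)*2 + i`[31,2]->8
L=31->g=31>>2=7, t=31&3=3
[2]->row 3·2+0+8=14  col g=7
row: 8 vs 14

buggy=8 correct=14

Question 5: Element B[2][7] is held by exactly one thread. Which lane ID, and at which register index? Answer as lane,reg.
29,0

c:7=>grp=7  r:2=>rB=0,tig=1,lo=0
L=7*4+1=29  i=0*2+0=0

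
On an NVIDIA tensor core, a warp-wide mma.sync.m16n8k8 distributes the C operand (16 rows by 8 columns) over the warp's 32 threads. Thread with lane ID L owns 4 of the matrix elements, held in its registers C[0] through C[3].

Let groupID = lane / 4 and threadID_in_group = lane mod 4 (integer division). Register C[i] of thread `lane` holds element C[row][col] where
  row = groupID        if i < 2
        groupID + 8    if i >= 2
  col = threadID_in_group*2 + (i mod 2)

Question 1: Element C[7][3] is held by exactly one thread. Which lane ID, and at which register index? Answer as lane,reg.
29,1

r: 7->gid=7,r8=0  c: 3->tid=1,i&1=1
L=7*4+1=29  i=0*2+1=1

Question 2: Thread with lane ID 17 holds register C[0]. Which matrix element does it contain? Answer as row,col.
4,2

L=17=>grp=17>>2=4, tig=17&3=1
[0]=>row 4+0=4  col 1·2+0=2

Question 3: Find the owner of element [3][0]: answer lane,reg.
r=3->g=3,rb=0  c=0->t=0,b0=0
L=3*4+0=12  i=0*2+0=0

12,0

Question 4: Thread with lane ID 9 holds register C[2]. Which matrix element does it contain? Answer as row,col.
10,2

L=9->g=9>>2=2, t=9&3=1
[2]->row 2+8=10  col 1·2+0=2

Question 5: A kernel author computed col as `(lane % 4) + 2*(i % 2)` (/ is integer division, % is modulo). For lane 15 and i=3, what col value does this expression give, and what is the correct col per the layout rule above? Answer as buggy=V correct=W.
`(lane % 4) + 2*(i % 2)`[15,3]=>5
lane 15: grp=3 (15/4), tig=3 (15%4)
i=3: r=3+8=11, c=3*2+1=7
col: 5 vs 7

buggy=5 correct=7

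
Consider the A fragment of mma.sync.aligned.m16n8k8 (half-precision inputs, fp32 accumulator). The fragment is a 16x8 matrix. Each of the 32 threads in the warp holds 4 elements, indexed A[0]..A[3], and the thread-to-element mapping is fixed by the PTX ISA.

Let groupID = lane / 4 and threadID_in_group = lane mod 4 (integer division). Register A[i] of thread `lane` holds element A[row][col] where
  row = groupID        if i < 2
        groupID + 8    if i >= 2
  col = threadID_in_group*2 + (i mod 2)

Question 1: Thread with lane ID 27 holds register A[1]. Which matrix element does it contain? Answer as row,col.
27: grp=6,tig=3
[1] (6+0,3*2+1) = (6,7)

6,7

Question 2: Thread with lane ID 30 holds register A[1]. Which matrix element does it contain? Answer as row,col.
L=30->gid=30>>2=7, tid=30&3=2
[1]->row 7+0=7  col 2·2+1=5

7,5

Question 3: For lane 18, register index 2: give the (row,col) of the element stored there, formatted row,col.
12,4

18: grp=4,tig=2
[2] (4+8,2*2+0) = (12,4)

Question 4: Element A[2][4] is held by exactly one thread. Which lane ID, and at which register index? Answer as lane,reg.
r=2→G=2,rhi=0  c=4→T=2,p=0
L=2*4+2=10  i=0*2+0=0

10,0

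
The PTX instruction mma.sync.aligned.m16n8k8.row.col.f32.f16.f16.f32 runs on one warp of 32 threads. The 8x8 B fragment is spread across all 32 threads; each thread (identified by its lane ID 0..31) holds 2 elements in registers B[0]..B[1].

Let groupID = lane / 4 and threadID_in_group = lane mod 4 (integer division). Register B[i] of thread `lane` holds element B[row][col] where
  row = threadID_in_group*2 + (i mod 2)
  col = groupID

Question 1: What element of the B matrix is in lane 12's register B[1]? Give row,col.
lane 12: g=3 (12/4), t=0 (12%4)
i=1: r=0*2+1=1, c=g=3

1,3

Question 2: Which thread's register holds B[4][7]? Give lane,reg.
c=7⇒gr=7  r=4⇒th=2,odd=0
L=7*4+2=30  i=0=0

30,0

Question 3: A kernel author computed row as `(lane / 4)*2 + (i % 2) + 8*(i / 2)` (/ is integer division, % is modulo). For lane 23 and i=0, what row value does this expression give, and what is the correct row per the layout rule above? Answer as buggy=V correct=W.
`(lane / 4)*2 + (i % 2) + 8*(i / 2)`[23,0]=>10
lane 23=>23/4=5, 23 mod 4=3
i=0  r:2·3+0=>6  c:5
row: 10 vs 6

buggy=10 correct=6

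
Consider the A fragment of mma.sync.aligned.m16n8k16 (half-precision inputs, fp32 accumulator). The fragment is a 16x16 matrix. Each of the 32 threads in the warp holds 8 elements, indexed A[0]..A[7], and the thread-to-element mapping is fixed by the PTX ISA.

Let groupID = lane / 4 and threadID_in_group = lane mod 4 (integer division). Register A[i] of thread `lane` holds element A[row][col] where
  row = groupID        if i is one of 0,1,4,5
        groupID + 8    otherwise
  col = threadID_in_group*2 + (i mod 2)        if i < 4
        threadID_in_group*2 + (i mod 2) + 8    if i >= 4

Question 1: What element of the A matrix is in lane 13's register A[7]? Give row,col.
11,11

lane 13->13/4=3, 13 mod 4=1
i=7  r:3+8->11  c:2·1+1+8->11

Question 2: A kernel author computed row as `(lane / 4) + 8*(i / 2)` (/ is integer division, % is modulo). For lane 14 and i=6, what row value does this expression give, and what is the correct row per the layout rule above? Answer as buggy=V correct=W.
`(lane / 4) + 8*(i / 2)`[14,6]=>27
14: grp=3,tig=2
[6] (3+8,2*2+0+8) = (11,12)
row: 27 vs 11

buggy=27 correct=11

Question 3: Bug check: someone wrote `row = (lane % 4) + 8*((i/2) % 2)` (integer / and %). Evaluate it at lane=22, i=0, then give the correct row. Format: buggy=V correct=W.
buggy=2 correct=5

`(lane % 4) + 8*((i/2) % 2)`[22,0]⇒2
22: gr=5,th=2
[0] (5+0,2*2+0+0) = (5,4)
row: 2 vs 5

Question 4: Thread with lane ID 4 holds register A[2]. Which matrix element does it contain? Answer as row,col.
9,0

lane 4: grp=1 (4/4), tig=0 (4%4)
i=2: r=1+8=9, c=0*2+0+0=0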